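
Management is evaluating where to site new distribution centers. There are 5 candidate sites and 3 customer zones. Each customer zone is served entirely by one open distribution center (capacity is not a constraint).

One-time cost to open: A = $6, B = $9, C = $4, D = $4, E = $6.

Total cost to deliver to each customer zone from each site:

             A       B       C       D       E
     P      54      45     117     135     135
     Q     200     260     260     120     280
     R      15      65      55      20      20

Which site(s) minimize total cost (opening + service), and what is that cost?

For any fixed open set, each customer zone goes to its cheapest open site; total = fixed + service.
{B, D}: P→B 45, Q→D 120, R→D 20. Service 185; fixed 13; total 198.
{A, B, D}: service 180 + fixed 19 = 199
{A, D}: service 189 + fixed 10 = 199
{A, B, C, D, E}: P→B 45, Q→D 120, R→A 15. Service 180; fixed 29; total 209.
No other subset beats 198.

Open B and D; minimum total cost 198.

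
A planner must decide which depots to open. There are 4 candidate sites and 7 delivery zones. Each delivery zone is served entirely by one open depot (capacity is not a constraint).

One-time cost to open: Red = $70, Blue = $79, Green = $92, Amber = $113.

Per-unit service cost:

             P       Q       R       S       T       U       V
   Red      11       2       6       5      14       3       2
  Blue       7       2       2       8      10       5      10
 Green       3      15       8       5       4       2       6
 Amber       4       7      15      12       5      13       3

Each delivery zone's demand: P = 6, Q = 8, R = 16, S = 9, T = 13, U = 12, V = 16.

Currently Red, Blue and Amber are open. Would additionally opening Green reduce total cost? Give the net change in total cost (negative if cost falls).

Current service cost with {Red, Blue, Amber}: 250.
Adding Green: each delivery zone re-picks its cheapest; new service cost 219, saving 31.
Extra fixed cost: 92. Net change = 92 − 31 = 61.
(Totals: 512 → 573.)

No — net change +61 (cost rises by 61).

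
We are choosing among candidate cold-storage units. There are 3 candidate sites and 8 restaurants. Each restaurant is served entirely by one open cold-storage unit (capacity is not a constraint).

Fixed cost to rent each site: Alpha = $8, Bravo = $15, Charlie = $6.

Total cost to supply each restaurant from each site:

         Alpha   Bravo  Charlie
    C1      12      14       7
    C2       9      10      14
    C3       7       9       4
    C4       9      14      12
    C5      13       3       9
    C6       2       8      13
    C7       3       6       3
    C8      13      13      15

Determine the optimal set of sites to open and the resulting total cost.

Open Alpha and Charlie; minimum total cost 70.

For any fixed open set, each restaurant goes to its cheapest open site; total = fixed + service.
{Alpha, Charlie}: C1→Charlie 7, C2→Alpha 9, C3→Charlie 4, C4→Alpha 9, C5→Charlie 9, C6→Alpha 2, C7→Alpha 3, C8→Alpha 13. Service 56; fixed 14; total 70.
{Alpha}: service 68 + fixed 8 = 76
{Alpha, Bravo, Charlie}: C1→Charlie 7, C2→Alpha 9, C3→Charlie 4, C4→Alpha 9, C5→Bravo 3, C6→Alpha 2, C7→Alpha 3, C8→Alpha 13. Service 50; fixed 29; total 79.
{Charlie}: service 77 + fixed 6 = 83
No other subset beats 70.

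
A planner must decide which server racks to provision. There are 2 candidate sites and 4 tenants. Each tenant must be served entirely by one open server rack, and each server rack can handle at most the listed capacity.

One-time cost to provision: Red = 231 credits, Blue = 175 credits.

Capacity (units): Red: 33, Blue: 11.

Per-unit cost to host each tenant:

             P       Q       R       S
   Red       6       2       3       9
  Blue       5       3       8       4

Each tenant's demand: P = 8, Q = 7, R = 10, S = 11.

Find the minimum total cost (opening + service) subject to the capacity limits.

Open {Red, Blue}: P→Red 6·8=48, Q→Red 2·7=14, R→Red 3·10=30, S→Blue 4·11=44.
Loads: Red carries 25/33, Blue carries 11/11. Service 136; fixed 406; total 542.
Next best feasible plan costs 589.

Minimum total cost: 542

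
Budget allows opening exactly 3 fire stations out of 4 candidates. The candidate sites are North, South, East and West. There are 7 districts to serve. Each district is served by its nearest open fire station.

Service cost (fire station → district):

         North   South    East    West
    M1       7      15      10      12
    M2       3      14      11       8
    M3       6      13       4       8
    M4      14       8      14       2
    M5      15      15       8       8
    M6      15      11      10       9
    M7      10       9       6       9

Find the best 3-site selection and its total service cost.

With exactly 3 open, each district uses its cheapest among the chosen.
{North, East, West}: M1→North 7, M2→North 3, M3→East 4, M4→West 2, M5→East 8, M6→West 9, M7→East 6. Service cost 39.
{North, South, West}: service cost 44
{North, South, East}: service cost 46
Among all 4 size-3 choices, {North, East, West} is lowest.

Choose North, East and West; total service cost 39.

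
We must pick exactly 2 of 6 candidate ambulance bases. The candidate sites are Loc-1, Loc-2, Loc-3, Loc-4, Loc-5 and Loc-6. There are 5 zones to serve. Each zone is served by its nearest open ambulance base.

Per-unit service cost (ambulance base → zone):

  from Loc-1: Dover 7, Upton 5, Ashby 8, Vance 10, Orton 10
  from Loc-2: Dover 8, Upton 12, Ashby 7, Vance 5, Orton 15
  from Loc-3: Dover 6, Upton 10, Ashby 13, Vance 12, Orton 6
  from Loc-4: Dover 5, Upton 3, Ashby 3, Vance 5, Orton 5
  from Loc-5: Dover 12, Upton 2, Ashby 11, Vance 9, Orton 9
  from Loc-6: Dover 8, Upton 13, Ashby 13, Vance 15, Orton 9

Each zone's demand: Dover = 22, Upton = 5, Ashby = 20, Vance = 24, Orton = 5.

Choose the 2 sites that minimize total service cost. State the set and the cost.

With exactly 2 open, each zone uses its cheapest among the chosen.
{Loc-4, Loc-5}: Dover→Loc-4 5·22=110, Upton→Loc-5 2·5=10, Ashby→Loc-4 3·20=60, Vance→Loc-4 5·24=120, Orton→Loc-4 5·5=25. Service cost 325.
{Loc-1, Loc-4}: service cost 330
{Loc-2, Loc-4}: service cost 330
Among all 15 size-2 choices, {Loc-4, Loc-5} is lowest.

Choose Loc-4 and Loc-5; total service cost 325.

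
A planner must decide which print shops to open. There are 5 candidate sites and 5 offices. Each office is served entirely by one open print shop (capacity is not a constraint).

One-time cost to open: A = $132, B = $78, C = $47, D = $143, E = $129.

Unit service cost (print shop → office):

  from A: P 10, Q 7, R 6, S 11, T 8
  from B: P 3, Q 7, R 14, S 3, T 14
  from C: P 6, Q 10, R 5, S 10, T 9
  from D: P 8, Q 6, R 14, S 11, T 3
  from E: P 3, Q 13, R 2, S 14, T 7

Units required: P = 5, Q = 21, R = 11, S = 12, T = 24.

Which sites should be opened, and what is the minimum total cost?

For any fixed open set, each office goes to its cheapest open site; total = fixed + service.
{B, C, D}: P→B 3·5=15, Q→D 6·21=126, R→C 5·11=55, S→B 3·12=36, T→D 3·24=72. Service 304; fixed 268; total 572.
{C, D}: service 403 + fixed 190 = 593
{B, C}: service 469 + fixed 125 = 594
{A, B, C, D, E}: service 271 + fixed 529 = 800
No other subset beats 572.

Open B, C and D; minimum total cost 572.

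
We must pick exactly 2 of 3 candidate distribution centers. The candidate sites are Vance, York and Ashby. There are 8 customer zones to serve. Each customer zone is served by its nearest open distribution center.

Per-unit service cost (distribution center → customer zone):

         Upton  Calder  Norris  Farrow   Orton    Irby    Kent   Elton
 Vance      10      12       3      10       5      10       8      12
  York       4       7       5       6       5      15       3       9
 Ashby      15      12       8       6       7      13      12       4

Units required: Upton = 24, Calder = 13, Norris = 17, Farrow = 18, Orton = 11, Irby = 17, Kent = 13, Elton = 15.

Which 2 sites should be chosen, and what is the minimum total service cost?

Choose Vance and York; total service cost 745.

With exactly 2 open, each customer zone uses its cheapest among the chosen.
{Vance, York}: Upton→York 4·24=96, Calder→York 7·13=91, Norris→Vance 3·17=51, Farrow→York 6·18=108, Orton→Vance 5·11=55, Irby→Vance 10·17=170, Kent→York 3·13=39, Elton→York 9·15=135. Service cost 745.
{York, Ashby}: service cost 755
{Vance, Ashby}: service cost 944
Among all 3 size-2 choices, {Vance, York} is lowest.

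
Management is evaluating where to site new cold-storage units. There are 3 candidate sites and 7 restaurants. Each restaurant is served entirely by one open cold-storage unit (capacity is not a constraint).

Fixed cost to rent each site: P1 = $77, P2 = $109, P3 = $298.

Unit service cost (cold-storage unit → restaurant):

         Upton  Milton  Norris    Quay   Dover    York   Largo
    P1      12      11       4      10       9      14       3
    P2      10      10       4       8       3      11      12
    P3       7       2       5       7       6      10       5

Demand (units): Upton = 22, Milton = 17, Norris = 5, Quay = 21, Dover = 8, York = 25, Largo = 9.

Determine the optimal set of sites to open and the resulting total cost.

For any fixed open set, each restaurant goes to its cheapest open site; total = fixed + service.
{P3}: Upton→P3 7·22=154, Milton→P3 2·17=34, Norris→P3 5·5=25, Quay→P3 7·21=147, Dover→P3 6·8=48, York→P3 10·25=250, Largo→P3 5·9=45. Service 703; fixed 298; total 1001.
{P1, P3}: service 680 + fixed 375 = 1055
{P2, P3}: service 674 + fixed 407 = 1081
{P1, P2, P3}: Upton→P3 7·22=154, Milton→P3 2·17=34, Norris→P1 4·5=20, Quay→P3 7·21=147, Dover→P2 3·8=24, York→P3 10·25=250, Largo→P1 3·9=27. Service 656; fixed 484; total 1140.
No other subset beats 1001.

Open P3 only; minimum total cost 1001.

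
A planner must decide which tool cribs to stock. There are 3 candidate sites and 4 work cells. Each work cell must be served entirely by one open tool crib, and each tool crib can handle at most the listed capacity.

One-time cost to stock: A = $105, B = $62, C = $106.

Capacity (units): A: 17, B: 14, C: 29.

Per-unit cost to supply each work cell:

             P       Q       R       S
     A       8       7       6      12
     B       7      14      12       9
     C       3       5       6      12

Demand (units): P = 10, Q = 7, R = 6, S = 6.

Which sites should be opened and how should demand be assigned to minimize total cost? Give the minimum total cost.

Open {C}: P→C 3·10=30, Q→C 5·7=35, R→C 6·6=36, S→C 12·6=72.
Loads: C carries 29/29. Service 173; fixed 106; total 279.
Next best feasible plan costs 323.

Minimum total cost: 279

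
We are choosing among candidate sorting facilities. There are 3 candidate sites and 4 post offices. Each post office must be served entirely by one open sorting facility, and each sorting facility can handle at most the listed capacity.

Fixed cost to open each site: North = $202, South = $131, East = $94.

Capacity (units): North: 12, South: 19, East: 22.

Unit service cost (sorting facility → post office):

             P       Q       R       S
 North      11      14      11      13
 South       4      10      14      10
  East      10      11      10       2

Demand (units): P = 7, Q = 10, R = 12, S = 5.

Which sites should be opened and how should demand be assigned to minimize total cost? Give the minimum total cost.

Open {South, East}: P→South 4·7=28, Q→South 10·10=100, R→East 10·12=120, S→East 2·5=10.
Loads: South carries 17/19, East carries 17/22. Service 258; fixed 225; total 483.
Next best feasible plan costs 533.

Minimum total cost: 483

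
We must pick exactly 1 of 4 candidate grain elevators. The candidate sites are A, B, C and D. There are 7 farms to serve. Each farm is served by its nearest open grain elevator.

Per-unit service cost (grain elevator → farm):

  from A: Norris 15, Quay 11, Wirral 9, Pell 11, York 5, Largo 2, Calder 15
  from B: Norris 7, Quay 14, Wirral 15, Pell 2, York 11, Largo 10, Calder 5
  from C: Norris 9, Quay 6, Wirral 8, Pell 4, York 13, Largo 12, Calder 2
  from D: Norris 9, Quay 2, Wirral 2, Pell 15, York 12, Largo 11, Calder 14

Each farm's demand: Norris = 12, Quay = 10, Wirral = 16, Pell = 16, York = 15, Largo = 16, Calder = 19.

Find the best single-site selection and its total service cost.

With exactly 1 open, each farm uses its cheapest among the chosen.
{C}: Norris→C 9·12=108, Quay→C 6·10=60, Wirral→C 8·16=128, Pell→C 4·16=64, York→C 13·15=195, Largo→C 12·16=192, Calder→C 2·19=38. Service cost 785.
{B}: service cost 916
{A}: service cost 1002
Among all 4 size-1 choices, {C} is lowest.

Choose C only; total service cost 785.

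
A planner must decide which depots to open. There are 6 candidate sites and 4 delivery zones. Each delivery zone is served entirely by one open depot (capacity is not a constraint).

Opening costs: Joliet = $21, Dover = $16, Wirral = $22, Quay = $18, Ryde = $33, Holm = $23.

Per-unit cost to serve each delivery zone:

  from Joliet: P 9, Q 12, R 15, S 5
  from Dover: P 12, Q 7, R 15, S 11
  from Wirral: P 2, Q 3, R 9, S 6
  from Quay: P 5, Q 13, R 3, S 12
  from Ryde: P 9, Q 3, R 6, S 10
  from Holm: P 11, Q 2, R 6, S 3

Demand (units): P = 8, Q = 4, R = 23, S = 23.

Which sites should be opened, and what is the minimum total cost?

Open Wirral, Quay and Holm; minimum total cost 225.

For any fixed open set, each delivery zone goes to its cheapest open site; total = fixed + service.
{Wirral, Quay, Holm}: P→Wirral 2·8=16, Q→Holm 2·4=8, R→Quay 3·23=69, S→Holm 3·23=69. Service 162; fixed 63; total 225.
{Quay, Holm}: service 186 + fixed 41 = 227
{Dover, Wirral, Quay, Holm}: P→Wirral 2·8=16, Q→Holm 2·4=8, R→Quay 3·23=69, S→Holm 3·23=69. Service 162; fixed 79; total 241.
{Joliet, Dover, Wirral, Quay, Ryde, Holm}: P→Wirral 2·8=16, Q→Holm 2·4=8, R→Quay 3·23=69, S→Holm 3·23=69. Service 162; fixed 133; total 295.
No other subset beats 225.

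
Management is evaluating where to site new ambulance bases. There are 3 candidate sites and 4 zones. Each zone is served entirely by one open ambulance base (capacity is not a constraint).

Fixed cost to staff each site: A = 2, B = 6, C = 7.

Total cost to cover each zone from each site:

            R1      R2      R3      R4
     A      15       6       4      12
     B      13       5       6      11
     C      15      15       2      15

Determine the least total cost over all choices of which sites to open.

For any fixed open set, each zone goes to its cheapest open site; total = fixed + service.
{A}: R1→A 15, R2→A 6, R3→A 4, R4→A 12. Service 37; fixed 2; total 39.
{A, B}: R1→B 13, R2→B 5, R3→A 4, R4→B 11. Service 33; fixed 8; total 41.
{B}: service 35 + fixed 6 = 41
{A, B, C}: service 31 + fixed 15 = 46
(All 7 nonempty subsets were checked; A only is lowest.)

Minimum total cost: 39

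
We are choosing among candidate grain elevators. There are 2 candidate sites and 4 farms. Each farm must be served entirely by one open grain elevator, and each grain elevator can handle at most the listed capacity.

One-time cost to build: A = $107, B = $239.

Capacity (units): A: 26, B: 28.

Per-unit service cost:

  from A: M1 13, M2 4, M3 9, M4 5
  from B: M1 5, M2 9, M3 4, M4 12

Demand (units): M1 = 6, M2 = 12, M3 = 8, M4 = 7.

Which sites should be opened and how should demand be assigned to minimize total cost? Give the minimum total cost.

Minimum total cost: 491

Open {A, B}: M1→B 5·6=30, M2→A 4·12=48, M3→B 4·8=32, M4→A 5·7=35.
Loads: A carries 19/26, B carries 14/28. Service 145; fixed 346; total 491.
Next best feasible plan costs 539.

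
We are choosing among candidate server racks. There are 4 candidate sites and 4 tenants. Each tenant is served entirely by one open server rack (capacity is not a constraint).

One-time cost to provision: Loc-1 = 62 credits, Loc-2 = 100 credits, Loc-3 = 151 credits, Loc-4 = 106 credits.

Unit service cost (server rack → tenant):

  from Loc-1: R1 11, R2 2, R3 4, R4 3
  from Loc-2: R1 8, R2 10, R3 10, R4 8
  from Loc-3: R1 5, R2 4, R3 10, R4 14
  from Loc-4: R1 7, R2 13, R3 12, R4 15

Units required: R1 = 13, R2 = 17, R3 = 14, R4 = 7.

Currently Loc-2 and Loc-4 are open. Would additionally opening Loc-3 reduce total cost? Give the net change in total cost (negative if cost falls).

No — net change +23 (cost rises by 23).

Current service cost with {Loc-2, Loc-4}: 457.
Adding Loc-3: each tenant re-picks its cheapest; new service cost 329, saving 128.
Extra fixed cost: 151. Net change = 151 − 128 = 23.
(Totals: 663 → 686.)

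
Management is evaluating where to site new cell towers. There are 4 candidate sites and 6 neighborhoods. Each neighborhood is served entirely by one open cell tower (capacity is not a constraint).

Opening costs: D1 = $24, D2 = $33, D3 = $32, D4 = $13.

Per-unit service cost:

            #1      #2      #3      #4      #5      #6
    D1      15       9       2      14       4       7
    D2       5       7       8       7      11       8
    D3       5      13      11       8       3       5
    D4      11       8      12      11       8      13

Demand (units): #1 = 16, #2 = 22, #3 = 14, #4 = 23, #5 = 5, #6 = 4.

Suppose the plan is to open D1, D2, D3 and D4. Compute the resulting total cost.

Total cost: 560

Each neighborhood is assigned to its cheapest site among the open ones.
{D1, D2, D3, D4}: #1→D2 5·16=80, #2→D2 7·22=154, #3→D1 2·14=28, #4→D2 7·23=161, #5→D3 3·5=15, #6→D3 5·4=20. Service 458; fixed 102; total 560.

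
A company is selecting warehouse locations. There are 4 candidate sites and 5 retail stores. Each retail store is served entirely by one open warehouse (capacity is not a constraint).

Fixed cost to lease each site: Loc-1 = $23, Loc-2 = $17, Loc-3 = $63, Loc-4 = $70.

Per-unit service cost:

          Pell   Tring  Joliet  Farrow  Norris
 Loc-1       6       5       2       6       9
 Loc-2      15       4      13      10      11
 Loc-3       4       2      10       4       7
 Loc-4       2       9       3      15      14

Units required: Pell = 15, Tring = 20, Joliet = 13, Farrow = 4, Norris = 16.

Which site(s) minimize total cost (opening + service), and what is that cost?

For any fixed open set, each retail store goes to its cheapest open site; total = fixed + service.
{Loc-1, Loc-3}: Pell→Loc-3 4·15=60, Tring→Loc-3 2·20=40, Joliet→Loc-1 2·13=26, Farrow→Loc-3 4·4=16, Norris→Loc-3 7·16=112. Service 254; fixed 86; total 340.
{Loc-1, Loc-2, Loc-3}: Pell→Loc-3 4·15=60, Tring→Loc-3 2·20=40, Joliet→Loc-1 2·13=26, Farrow→Loc-3 4·4=16, Norris→Loc-3 7·16=112. Service 254; fixed 103; total 357.
{Loc-3, Loc-4}: service 237 + fixed 133 = 370
{Loc-1, Loc-2, Loc-3, Loc-4}: service 224 + fixed 173 = 397
No other subset beats 340.

Open Loc-1 and Loc-3; minimum total cost 340.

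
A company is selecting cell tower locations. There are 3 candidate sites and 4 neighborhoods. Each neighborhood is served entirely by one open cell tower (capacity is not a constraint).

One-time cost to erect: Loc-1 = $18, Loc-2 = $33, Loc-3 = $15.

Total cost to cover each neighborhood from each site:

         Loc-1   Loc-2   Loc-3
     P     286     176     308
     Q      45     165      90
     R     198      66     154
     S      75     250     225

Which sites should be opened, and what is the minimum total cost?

Open Loc-1 and Loc-2; minimum total cost 413.

For any fixed open set, each neighborhood goes to its cheapest open site; total = fixed + service.
{Loc-1, Loc-2}: P→Loc-2 176, Q→Loc-1 45, R→Loc-2 66, S→Loc-1 75. Service 362; fixed 51; total 413.
{Loc-1, Loc-2, Loc-3}: service 362 + fixed 66 = 428
{Loc-1, Loc-3}: P→Loc-1 286, Q→Loc-1 45, R→Loc-3 154, S→Loc-1 75. Service 560; fixed 33; total 593.
{Loc-3}: service 777 + fixed 15 = 792
(All 7 nonempty subsets were checked; Loc-1 and Loc-2 is lowest.)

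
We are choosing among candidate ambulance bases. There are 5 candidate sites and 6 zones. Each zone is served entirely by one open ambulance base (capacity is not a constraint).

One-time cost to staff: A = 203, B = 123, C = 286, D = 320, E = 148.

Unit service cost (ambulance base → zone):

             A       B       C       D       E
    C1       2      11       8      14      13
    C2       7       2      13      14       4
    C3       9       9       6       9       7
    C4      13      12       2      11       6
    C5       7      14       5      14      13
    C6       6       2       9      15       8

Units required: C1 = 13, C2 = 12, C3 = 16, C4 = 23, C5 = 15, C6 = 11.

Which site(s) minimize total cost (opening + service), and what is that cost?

For any fixed open set, each zone goes to its cheapest open site; total = fixed + service.
{B, C}: C1→C 8·13=104, C2→B 2·12=24, C3→C 6·16=96, C4→C 2·23=46, C5→C 5·15=75, C6→B 2·11=22. Service 367; fixed 409; total 776.
{A, E}: service 495 + fixed 351 = 846
{C}: service 576 + fixed 286 = 862
{A, B, C, D, E}: C1→A 2·13=26, C2→B 2·12=24, C3→C 6·16=96, C4→C 2·23=46, C5→C 5·15=75, C6→B 2·11=22. Service 289; fixed 1080; total 1369.
No other subset beats 776.

Open B and C; minimum total cost 776.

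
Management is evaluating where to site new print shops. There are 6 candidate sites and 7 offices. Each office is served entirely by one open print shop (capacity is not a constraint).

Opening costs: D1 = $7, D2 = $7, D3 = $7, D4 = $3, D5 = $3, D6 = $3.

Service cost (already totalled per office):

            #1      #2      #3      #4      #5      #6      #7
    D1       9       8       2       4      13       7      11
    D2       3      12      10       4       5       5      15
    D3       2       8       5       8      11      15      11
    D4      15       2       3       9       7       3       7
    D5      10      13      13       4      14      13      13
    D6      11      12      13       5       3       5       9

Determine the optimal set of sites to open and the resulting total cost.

For any fixed open set, each office goes to its cheapest open site; total = fixed + service.
{D2, D4}: #1→D2 3, #2→D4 2, #3→D4 3, #4→D2 4, #5→D2 5, #6→D4 3, #7→D4 7. Service 27; fixed 10; total 37.
{D2, D4, D6}: #1→D2 3, #2→D4 2, #3→D4 3, #4→D2 4, #5→D6 3, #6→D4 3, #7→D4 7. Service 25; fixed 13; total 38.
{D3, D4, D6}: #1→D3 2, #2→D4 2, #3→D4 3, #4→D6 5, #5→D6 3, #6→D4 3, #7→D4 7. Service 25; fixed 13; total 38.
{D1, D2, D3, D4, D5, D6}: service 23 + fixed 30 = 53
No other subset beats 37.

Open D2 and D4; minimum total cost 37.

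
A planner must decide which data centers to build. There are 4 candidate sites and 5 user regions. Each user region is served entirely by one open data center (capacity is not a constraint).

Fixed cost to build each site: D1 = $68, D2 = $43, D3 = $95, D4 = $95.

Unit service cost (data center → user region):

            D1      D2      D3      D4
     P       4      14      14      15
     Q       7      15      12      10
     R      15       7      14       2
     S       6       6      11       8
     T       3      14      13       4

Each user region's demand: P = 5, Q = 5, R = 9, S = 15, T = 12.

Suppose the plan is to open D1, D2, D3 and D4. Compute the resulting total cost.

Each user region is assigned to its cheapest site among the open ones.
{D1, D2, D3, D4}: P→D1 4·5=20, Q→D1 7·5=35, R→D4 2·9=18, S→D1 6·15=90, T→D1 3·12=36. Service 199; fixed 301; total 500.

Total cost: 500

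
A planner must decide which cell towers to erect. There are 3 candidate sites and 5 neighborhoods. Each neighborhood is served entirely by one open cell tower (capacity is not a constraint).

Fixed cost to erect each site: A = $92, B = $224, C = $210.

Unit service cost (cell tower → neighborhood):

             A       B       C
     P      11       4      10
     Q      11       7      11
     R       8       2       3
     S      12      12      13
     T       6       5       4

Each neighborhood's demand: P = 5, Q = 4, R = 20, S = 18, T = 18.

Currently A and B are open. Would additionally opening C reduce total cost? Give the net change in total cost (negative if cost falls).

No — net change +192 (cost rises by 192).

Current service cost with {A, B}: 394.
Adding C: each neighborhood re-picks its cheapest; new service cost 376, saving 18.
Extra fixed cost: 210. Net change = 210 − 18 = 192.
(Totals: 710 → 902.)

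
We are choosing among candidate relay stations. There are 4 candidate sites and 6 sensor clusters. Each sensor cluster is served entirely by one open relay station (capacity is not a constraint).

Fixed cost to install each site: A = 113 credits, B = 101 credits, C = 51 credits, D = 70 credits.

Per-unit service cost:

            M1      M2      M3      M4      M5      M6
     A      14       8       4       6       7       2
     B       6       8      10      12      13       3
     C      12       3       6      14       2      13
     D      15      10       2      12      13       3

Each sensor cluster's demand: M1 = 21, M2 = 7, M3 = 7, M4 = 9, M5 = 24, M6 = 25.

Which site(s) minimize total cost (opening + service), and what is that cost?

Open B and C; minimum total cost 572.

For any fixed open set, each sensor cluster goes to its cheapest open site; total = fixed + service.
{B, C}: M1→B 6·21=126, M2→C 3·7=21, M3→C 6·7=42, M4→B 12·9=108, M5→C 2·24=48, M6→B 3·25=75. Service 420; fixed 152; total 572.
{A, B, C}: M1→B 6·21=126, M2→C 3·7=21, M3→A 4·7=28, M4→A 6·9=54, M5→C 2·24=48, M6→A 2·25=50. Service 327; fixed 265; total 592.
{B, C, D}: M1→B 6·21=126, M2→C 3·7=21, M3→D 2·7=14, M4→B 12·9=108, M5→C 2·24=48, M6→B 3·25=75. Service 392; fixed 222; total 614.
{A, B, C, D}: M1→B 6·21=126, M2→C 3·7=21, M3→D 2·7=14, M4→A 6·9=54, M5→C 2·24=48, M6→A 2·25=50. Service 313; fixed 335; total 648.
No other subset beats 572.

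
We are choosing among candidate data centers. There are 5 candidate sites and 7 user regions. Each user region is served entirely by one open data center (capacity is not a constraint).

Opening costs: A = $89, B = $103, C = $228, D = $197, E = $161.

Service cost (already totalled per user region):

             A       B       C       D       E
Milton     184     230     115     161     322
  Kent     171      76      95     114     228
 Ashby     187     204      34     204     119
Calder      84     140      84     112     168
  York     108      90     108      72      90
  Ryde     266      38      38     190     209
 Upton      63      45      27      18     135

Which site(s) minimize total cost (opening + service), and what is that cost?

Open C only; minimum total cost 729.

For any fixed open set, each user region goes to its cheapest open site; total = fixed + service.
{C}: Milton→C 115, Kent→C 95, Ashby→C 34, Calder→C 84, York→C 108, Ryde→C 38, Upton→C 27. Service 501; fixed 228; total 729.
{B, C}: service 464 + fixed 331 = 795
{A, C}: Milton→C 115, Kent→C 95, Ashby→C 34, Calder→A 84, York→A 108, Ryde→C 38, Upton→C 27. Service 501; fixed 317; total 818.
{A, B, C, D, E}: service 437 + fixed 778 = 1215
No other subset beats 729.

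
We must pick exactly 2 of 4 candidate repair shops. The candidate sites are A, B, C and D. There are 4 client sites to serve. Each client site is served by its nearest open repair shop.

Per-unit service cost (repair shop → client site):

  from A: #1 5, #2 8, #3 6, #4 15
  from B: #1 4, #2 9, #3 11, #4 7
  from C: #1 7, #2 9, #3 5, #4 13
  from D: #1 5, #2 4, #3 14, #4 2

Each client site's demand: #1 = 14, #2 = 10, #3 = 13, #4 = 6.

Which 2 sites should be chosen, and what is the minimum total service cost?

Choose C and D; total service cost 187.

With exactly 2 open, each client site uses its cheapest among the chosen.
{C, D}: #1→D 5·14=70, #2→D 4·10=40, #3→C 5·13=65, #4→D 2·6=12. Service cost 187.
{A, D}: service cost 200
{B, D}: service cost 251
Among all 6 size-2 choices, {C, D} is lowest.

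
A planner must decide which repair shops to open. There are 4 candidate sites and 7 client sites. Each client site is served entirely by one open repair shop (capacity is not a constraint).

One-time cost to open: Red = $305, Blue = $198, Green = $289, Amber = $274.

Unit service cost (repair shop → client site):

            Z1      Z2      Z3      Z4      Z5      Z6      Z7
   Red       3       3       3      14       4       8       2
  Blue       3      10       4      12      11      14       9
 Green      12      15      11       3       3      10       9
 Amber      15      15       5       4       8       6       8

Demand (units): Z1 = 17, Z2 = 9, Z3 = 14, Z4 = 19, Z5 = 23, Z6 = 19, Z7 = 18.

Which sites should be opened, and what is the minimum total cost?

For any fixed open set, each client site goes to its cheapest open site; total = fixed + service.
{Red}: Z1→Red 3·17=51, Z2→Red 3·9=27, Z3→Red 3·14=42, Z4→Red 14·19=266, Z5→Red 4·23=92, Z6→Red 8·19=152, Z7→Red 2·18=36. Service 666; fixed 305; total 971.
{Red, Amber}: service 438 + fixed 579 = 1017
{Red, Green}: Z1→Red 3·17=51, Z2→Red 3·9=27, Z3→Red 3·14=42, Z4→Green 3·19=57, Z5→Green 3·23=69, Z6→Red 8·19=152, Z7→Red 2·18=36. Service 434; fixed 594; total 1028.
{Red, Blue, Green, Amber}: service 396 + fixed 1066 = 1462
No other subset beats 971.

Open Red only; minimum total cost 971.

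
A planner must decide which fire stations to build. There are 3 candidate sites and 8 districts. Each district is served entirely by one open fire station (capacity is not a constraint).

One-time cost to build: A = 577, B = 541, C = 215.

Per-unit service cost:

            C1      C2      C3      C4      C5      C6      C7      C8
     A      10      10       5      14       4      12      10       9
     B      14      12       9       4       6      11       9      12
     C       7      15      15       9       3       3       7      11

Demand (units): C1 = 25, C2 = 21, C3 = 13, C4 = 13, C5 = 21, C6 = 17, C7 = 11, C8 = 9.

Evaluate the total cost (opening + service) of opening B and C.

Total cost: 1642

Each district is assigned to its cheapest site among the open ones.
{B, C}: C1→C 7·25=175, C2→B 12·21=252, C3→B 9·13=117, C4→B 4·13=52, C5→C 3·21=63, C6→C 3·17=51, C7→C 7·11=77, C8→C 11·9=99. Service 886; fixed 756; total 1642.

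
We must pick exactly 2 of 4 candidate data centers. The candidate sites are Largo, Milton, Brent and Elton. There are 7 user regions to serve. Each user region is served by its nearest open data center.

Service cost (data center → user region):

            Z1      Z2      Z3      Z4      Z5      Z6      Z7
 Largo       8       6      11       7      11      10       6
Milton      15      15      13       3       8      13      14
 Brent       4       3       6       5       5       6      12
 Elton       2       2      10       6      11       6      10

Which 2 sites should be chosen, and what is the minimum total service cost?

Choose Largo and Brent; total service cost 35.

With exactly 2 open, each user region uses its cheapest among the chosen.
{Largo, Brent}: Z1→Brent 4, Z2→Brent 3, Z3→Brent 6, Z4→Brent 5, Z5→Brent 5, Z6→Brent 6, Z7→Largo 6. Service cost 35.
{Brent, Elton}: service cost 36
{Milton, Brent}: service cost 39
Among all 6 size-2 choices, {Largo, Brent} is lowest.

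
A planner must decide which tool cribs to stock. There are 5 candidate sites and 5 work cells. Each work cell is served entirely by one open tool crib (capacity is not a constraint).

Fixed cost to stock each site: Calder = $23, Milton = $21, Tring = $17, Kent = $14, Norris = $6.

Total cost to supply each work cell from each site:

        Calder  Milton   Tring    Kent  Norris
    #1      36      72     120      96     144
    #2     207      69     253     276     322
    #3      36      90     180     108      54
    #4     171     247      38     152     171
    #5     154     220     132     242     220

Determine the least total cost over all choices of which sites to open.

For any fixed open set, each work cell goes to its cheapest open site; total = fixed + service.
{Calder, Milton, Tring}: #1→Calder 36, #2→Milton 69, #3→Calder 36, #4→Tring 38, #5→Tring 132. Service 311; fixed 61; total 372.
{Calder, Milton, Tring, Norris}: service 311 + fixed 67 = 378
{Calder, Milton, Tring, Kent}: service 311 + fixed 75 = 386
{Calder, Milton, Tring, Kent, Norris}: #1→Calder 36, #2→Milton 69, #3→Calder 36, #4→Tring 38, #5→Tring 132. Service 311; fixed 81; total 392.
No other subset beats 372.

Minimum total cost: 372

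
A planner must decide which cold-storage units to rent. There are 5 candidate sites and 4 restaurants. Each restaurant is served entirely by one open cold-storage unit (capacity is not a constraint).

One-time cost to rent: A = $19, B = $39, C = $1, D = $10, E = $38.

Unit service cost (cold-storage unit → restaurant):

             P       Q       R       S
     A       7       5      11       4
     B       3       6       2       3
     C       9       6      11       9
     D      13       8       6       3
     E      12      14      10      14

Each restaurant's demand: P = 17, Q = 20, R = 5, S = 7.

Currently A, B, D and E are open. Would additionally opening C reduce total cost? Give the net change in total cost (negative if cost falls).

No — net change +1 (cost rises by 1).

Current service cost with {A, B, D, E}: 182.
Adding C: each restaurant re-picks its cheapest; new service cost 182, saving 0.
Extra fixed cost: 1. Net change = 1 − 0 = 1.
(Totals: 288 → 289.)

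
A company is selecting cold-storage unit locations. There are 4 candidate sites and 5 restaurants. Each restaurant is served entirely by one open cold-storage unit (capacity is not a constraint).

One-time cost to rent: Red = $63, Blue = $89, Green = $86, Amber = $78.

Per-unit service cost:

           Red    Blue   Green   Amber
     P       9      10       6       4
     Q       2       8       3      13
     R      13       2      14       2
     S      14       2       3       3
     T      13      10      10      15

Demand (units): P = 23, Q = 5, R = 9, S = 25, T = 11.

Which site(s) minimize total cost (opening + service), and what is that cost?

Open Green and Amber; minimum total cost 474.

For any fixed open set, each restaurant goes to its cheapest open site; total = fixed + service.
{Green, Amber}: P→Amber 4·23=92, Q→Green 3·5=15, R→Amber 2·9=18, S→Green 3·25=75, T→Green 10·11=110. Service 310; fixed 164; total 474.
{Blue, Amber}: P→Amber 4·23=92, Q→Blue 8·5=40, R→Blue 2·9=18, S→Blue 2·25=50, T→Blue 10·11=110. Service 310; fixed 167; total 477.
{Red, Amber}: P→Amber 4·23=92, Q→Red 2·5=10, R→Amber 2·9=18, S→Amber 3·25=75, T→Red 13·11=143. Service 338; fixed 141; total 479.
{Red, Blue, Green, Amber}: service 280 + fixed 316 = 596
(All 15 nonempty subsets were checked; Green and Amber is lowest.)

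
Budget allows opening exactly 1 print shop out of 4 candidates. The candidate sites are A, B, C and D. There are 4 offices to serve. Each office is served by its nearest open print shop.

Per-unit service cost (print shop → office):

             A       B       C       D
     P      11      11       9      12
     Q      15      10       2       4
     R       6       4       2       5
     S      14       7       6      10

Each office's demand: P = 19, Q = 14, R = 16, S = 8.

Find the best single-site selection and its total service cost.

With exactly 1 open, each office uses its cheapest among the chosen.
{C}: P→C 9·19=171, Q→C 2·14=28, R→C 2·16=32, S→C 6·8=48. Service cost 279.
{D}: service cost 444
{B}: service cost 469
Among all 4 size-1 choices, {C} is lowest.

Choose C only; total service cost 279.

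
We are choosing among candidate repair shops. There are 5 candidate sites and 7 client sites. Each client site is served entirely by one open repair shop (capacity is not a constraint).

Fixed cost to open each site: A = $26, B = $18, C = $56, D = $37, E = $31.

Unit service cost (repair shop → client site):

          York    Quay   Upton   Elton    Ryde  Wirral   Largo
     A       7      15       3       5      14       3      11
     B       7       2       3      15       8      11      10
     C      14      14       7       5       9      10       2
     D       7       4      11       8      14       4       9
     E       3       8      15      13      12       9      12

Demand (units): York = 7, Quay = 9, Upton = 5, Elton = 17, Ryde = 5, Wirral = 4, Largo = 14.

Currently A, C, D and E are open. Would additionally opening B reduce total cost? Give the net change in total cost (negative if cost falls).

Current service cost with {A, C, D, E}: 242.
Adding B: each client site re-picks its cheapest; new service cost 219, saving 23.
Extra fixed cost: 18. Net change = 18 − 23 = -5.
(Totals: 392 → 387.)

Yes — net change −5 (cost falls by 5).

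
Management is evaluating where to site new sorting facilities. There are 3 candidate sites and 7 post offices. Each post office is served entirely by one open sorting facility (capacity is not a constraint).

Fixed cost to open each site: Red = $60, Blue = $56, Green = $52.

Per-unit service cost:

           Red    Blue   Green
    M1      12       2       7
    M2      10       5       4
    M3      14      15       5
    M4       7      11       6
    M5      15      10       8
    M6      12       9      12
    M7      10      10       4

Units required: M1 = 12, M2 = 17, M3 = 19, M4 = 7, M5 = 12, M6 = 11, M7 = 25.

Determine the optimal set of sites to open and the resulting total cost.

For any fixed open set, each post office goes to its cheapest open site; total = fixed + service.
{Blue, Green}: M1→Blue 2·12=24, M2→Green 4·17=68, M3→Green 5·19=95, M4→Green 6·7=42, M5→Green 8·12=96, M6→Blue 9·11=99, M7→Green 4·25=100. Service 524; fixed 108; total 632.
{Green}: service 617 + fixed 52 = 669
{Red, Blue, Green}: service 524 + fixed 168 = 692
(All 7 nonempty subsets were checked; Blue and Green is lowest.)

Open Blue and Green; minimum total cost 632.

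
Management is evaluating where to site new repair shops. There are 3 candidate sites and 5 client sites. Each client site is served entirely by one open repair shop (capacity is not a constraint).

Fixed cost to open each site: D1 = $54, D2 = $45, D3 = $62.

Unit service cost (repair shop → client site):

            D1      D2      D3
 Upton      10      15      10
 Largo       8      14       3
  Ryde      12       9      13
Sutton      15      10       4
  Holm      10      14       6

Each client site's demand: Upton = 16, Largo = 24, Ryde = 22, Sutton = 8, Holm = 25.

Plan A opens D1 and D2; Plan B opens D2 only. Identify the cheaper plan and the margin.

Plan A is cheaper by 270.

Plan A: {D1, D2}: Upton→D1 10·16=160, Largo→D1 8·24=192, Ryde→D2 9·22=198, Sutton→D2 10·8=80, Holm→D1 10·25=250. Service 880; fixed 99; total 979.
Plan B: {D2}: Upton→D2 15·16=240, Largo→D2 14·24=336, Ryde→D2 9·22=198, Sutton→D2 10·8=80, Holm→D2 14·25=350. Service 1204; fixed 45; total 1249.
Difference: |979 − 1249| = 270.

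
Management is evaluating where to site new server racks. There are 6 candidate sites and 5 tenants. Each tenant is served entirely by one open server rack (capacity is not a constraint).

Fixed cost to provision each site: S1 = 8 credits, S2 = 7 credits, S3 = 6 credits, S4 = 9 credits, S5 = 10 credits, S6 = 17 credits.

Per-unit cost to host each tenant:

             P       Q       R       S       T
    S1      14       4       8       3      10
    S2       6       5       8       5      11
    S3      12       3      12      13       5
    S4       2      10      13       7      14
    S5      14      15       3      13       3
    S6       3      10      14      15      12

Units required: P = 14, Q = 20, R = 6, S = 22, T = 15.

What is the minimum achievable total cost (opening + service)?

For any fixed open set, each tenant goes to its cheapest open site; total = fixed + service.
{S1, S3, S4, S5}: P→S4 2·14=28, Q→S3 3·20=60, R→S5 3·6=18, S→S1 3·22=66, T→S5 3·15=45. Service 217; fixed 33; total 250.
{S1, S2, S3, S4, S5}: service 217 + fixed 40 = 257
{S1, S4, S5}: P→S4 2·14=28, Q→S1 4·20=80, R→S5 3·6=18, S→S1 3·22=66, T→S5 3·15=45. Service 237; fixed 27; total 264.
{S1, S2, S3, S4, S5, S6}: P→S4 2·14=28, Q→S3 3·20=60, R→S5 3·6=18, S→S1 3·22=66, T→S5 3·15=45. Service 217; fixed 57; total 274.
No other subset beats 250.

Minimum total cost: 250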